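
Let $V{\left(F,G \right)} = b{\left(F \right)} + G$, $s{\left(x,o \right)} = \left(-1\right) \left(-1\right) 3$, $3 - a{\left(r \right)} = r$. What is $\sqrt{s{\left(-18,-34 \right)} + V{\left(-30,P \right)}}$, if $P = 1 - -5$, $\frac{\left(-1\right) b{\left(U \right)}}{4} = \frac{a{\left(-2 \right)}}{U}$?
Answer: $\frac{\sqrt{87}}{3} \approx 3.1091$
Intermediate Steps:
$a{\left(r \right)} = 3 - r$
$b{\left(U \right)} = - \frac{20}{U}$ ($b{\left(U \right)} = - 4 \frac{3 - -2}{U} = - 4 \frac{3 + 2}{U} = - 4 \frac{5}{U} = - \frac{20}{U}$)
$s{\left(x,o \right)} = 3$ ($s{\left(x,o \right)} = 1 \cdot 3 = 3$)
$P = 6$ ($P = 1 + 5 = 6$)
$V{\left(F,G \right)} = G - \frac{20}{F}$ ($V{\left(F,G \right)} = - \frac{20}{F} + G = G - \frac{20}{F}$)
$\sqrt{s{\left(-18,-34 \right)} + V{\left(-30,P \right)}} = \sqrt{3 + \left(6 - \frac{20}{-30}\right)} = \sqrt{3 + \left(6 - - \frac{2}{3}\right)} = \sqrt{3 + \left(6 + \frac{2}{3}\right)} = \sqrt{3 + \frac{20}{3}} = \sqrt{\frac{29}{3}} = \frac{\sqrt{87}}{3}$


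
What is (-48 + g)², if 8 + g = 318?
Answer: 68644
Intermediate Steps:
g = 310 (g = -8 + 318 = 310)
(-48 + g)² = (-48 + 310)² = 262² = 68644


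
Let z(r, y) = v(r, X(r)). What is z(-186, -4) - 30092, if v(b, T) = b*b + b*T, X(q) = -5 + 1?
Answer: 5248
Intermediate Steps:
X(q) = -4
v(b, T) = b**2 + T*b
z(r, y) = r*(-4 + r)
z(-186, -4) - 30092 = -186*(-4 - 186) - 30092 = -186*(-190) - 30092 = 35340 - 30092 = 5248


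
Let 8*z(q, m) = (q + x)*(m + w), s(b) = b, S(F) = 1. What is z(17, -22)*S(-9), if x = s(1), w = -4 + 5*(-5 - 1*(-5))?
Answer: -117/2 ≈ -58.500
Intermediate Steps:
w = -4 (w = -4 + 5*(-5 + 5) = -4 + 5*0 = -4 + 0 = -4)
x = 1
z(q, m) = (1 + q)*(-4 + m)/8 (z(q, m) = ((q + 1)*(m - 4))/8 = ((1 + q)*(-4 + m))/8 = (1 + q)*(-4 + m)/8)
z(17, -22)*S(-9) = (-½ - ½*17 + (⅛)*(-22) + (⅛)*(-22)*17)*1 = (-½ - 17/2 - 11/4 - 187/4)*1 = -117/2*1 = -117/2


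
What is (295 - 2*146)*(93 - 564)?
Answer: -1413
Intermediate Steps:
(295 - 2*146)*(93 - 564) = (295 - 292)*(-471) = 3*(-471) = -1413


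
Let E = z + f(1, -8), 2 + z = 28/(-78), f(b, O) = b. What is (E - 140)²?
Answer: 30393169/1521 ≈ 19982.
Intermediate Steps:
z = -92/39 (z = -2 + 28/(-78) = -2 + 28*(-1/78) = -2 - 14/39 = -92/39 ≈ -2.3590)
E = -53/39 (E = -92/39 + 1 = -53/39 ≈ -1.3590)
(E - 140)² = (-53/39 - 140)² = (-5513/39)² = 30393169/1521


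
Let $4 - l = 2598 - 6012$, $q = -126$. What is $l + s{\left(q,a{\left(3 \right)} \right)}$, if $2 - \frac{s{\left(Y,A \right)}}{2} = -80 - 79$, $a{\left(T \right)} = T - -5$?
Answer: $3740$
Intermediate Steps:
$a{\left(T \right)} = 5 + T$ ($a{\left(T \right)} = T + 5 = 5 + T$)
$s{\left(Y,A \right)} = 322$ ($s{\left(Y,A \right)} = 4 - 2 \left(-80 - 79\right) = 4 - -318 = 4 + 318 = 322$)
$l = 3418$ ($l = 4 - \left(2598 - 6012\right) = 4 - -3414 = 4 + 3414 = 3418$)
$l + s{\left(q,a{\left(3 \right)} \right)} = 3418 + 322 = 3740$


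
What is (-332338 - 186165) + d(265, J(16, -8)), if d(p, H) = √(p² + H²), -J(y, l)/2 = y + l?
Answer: -518503 + √70481 ≈ -5.1824e+5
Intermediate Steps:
J(y, l) = -2*l - 2*y (J(y, l) = -2*(y + l) = -2*(l + y) = -2*l - 2*y)
d(p, H) = √(H² + p²)
(-332338 - 186165) + d(265, J(16, -8)) = (-332338 - 186165) + √((-2*(-8) - 2*16)² + 265²) = -518503 + √((16 - 32)² + 70225) = -518503 + √((-16)² + 70225) = -518503 + √(256 + 70225) = -518503 + √70481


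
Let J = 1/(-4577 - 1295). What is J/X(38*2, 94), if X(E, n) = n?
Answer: -1/551968 ≈ -1.8117e-6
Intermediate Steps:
J = -1/5872 (J = 1/(-5872) = -1/5872 ≈ -0.00017030)
J/X(38*2, 94) = -1/5872/94 = -1/5872*1/94 = -1/551968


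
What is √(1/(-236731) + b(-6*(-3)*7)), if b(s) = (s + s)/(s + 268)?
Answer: √1391054572919363/46636007 ≈ 0.79974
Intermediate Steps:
b(s) = 2*s/(268 + s) (b(s) = (2*s)/(268 + s) = 2*s/(268 + s))
√(1/(-236731) + b(-6*(-3)*7)) = √(1/(-236731) + 2*(-6*(-3)*7)/(268 - 6*(-3)*7)) = √(-1/236731 + 2*(18*7)/(268 + 18*7)) = √(-1/236731 + 2*126/(268 + 126)) = √(-1/236731 + 2*126/394) = √(-1/236731 + 2*126*(1/394)) = √(-1/236731 + 126/197) = √(29827909/46636007) = √1391054572919363/46636007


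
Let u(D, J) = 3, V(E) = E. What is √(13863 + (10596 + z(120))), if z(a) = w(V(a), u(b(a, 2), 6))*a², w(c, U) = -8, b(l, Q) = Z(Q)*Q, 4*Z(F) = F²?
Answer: I*√90741 ≈ 301.23*I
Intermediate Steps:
Z(F) = F²/4
b(l, Q) = Q³/4 (b(l, Q) = (Q²/4)*Q = Q³/4)
z(a) = -8*a²
√(13863 + (10596 + z(120))) = √(13863 + (10596 - 8*120²)) = √(13863 + (10596 - 8*14400)) = √(13863 + (10596 - 115200)) = √(13863 - 104604) = √(-90741) = I*√90741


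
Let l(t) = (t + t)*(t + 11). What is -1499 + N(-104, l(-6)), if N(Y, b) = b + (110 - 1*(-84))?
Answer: -1365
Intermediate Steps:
l(t) = 2*t*(11 + t) (l(t) = (2*t)*(11 + t) = 2*t*(11 + t))
N(Y, b) = 194 + b (N(Y, b) = b + (110 + 84) = b + 194 = 194 + b)
-1499 + N(-104, l(-6)) = -1499 + (194 + 2*(-6)*(11 - 6)) = -1499 + (194 + 2*(-6)*5) = -1499 + (194 - 60) = -1499 + 134 = -1365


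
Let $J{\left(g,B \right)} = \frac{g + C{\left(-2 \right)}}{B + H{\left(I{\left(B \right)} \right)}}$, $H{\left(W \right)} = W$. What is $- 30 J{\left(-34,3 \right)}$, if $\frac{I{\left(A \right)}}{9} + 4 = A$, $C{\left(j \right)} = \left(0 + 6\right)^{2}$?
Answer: $10$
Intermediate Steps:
$C{\left(j \right)} = 36$ ($C{\left(j \right)} = 6^{2} = 36$)
$I{\left(A \right)} = -36 + 9 A$
$J{\left(g,B \right)} = \frac{36 + g}{-36 + 10 B}$ ($J{\left(g,B \right)} = \frac{g + 36}{B + \left(-36 + 9 B\right)} = \frac{36 + g}{-36 + 10 B}$)
$- 30 J{\left(-34,3 \right)} = - 30 \frac{36 - 34}{2 \left(-18 + 5 \cdot 3\right)} = - 30 \cdot \frac{1}{2} \frac{1}{-18 + 15} \cdot 2 = - 30 \cdot \frac{1}{2} \frac{1}{-3} \cdot 2 = - 30 \cdot \frac{1}{2} \left(- \frac{1}{3}\right) 2 = \left(-30\right) \left(- \frac{1}{3}\right) = 10$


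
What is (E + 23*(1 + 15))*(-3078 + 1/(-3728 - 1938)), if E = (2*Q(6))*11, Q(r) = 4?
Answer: -3976308372/2833 ≈ -1.4036e+6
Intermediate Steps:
E = 88 (E = (2*4)*11 = 8*11 = 88)
(E + 23*(1 + 15))*(-3078 + 1/(-3728 - 1938)) = (88 + 23*(1 + 15))*(-3078 + 1/(-3728 - 1938)) = (88 + 23*16)*(-3078 + 1/(-5666)) = (88 + 368)*(-3078 - 1/5666) = 456*(-17439949/5666) = -3976308372/2833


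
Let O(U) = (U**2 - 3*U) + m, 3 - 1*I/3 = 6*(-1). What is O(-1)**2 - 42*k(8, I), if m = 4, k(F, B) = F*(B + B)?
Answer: -18080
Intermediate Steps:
I = 27 (I = 9 - 18*(-1) = 9 - 3*(-6) = 9 + 18 = 27)
k(F, B) = 2*B*F (k(F, B) = F*(2*B) = 2*B*F)
O(U) = 4 + U**2 - 3*U (O(U) = (U**2 - 3*U) + 4 = 4 + U**2 - 3*U)
O(-1)**2 - 42*k(8, I) = (4 + (-1)**2 - 3*(-1))**2 - 84*27*8 = (4 + 1 + 3)**2 - 42*432 = 8**2 - 18144 = 64 - 18144 = -18080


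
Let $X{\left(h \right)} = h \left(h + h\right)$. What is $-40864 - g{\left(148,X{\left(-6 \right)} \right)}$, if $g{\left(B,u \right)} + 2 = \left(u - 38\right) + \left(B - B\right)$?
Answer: $-40896$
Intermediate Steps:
$X{\left(h \right)} = 2 h^{2}$ ($X{\left(h \right)} = h 2 h = 2 h^{2}$)
$g{\left(B,u \right)} = -40 + u$ ($g{\left(B,u \right)} = -2 + \left(\left(u - 38\right) + \left(B - B\right)\right) = -2 + \left(\left(-38 + u\right) + 0\right) = -2 + \left(-38 + u\right) = -40 + u$)
$-40864 - g{\left(148,X{\left(-6 \right)} \right)} = -40864 - \left(-40 + 2 \left(-6\right)^{2}\right) = -40864 - \left(-40 + 2 \cdot 36\right) = -40864 - \left(-40 + 72\right) = -40864 - 32 = -40896$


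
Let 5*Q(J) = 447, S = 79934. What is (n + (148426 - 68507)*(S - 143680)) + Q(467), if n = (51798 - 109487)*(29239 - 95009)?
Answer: -6501554773/5 ≈ -1.3003e+9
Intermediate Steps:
Q(J) = 447/5 (Q(J) = (⅕)*447 = 447/5)
n = 3794205530 (n = -57689*(-65770) = 3794205530)
(n + (148426 - 68507)*(S - 143680)) + Q(467) = (3794205530 + (148426 - 68507)*(79934 - 143680)) + 447/5 = (3794205530 + 79919*(-63746)) + 447/5 = (3794205530 - 5094516574) + 447/5 = -1300311044 + 447/5 = -6501554773/5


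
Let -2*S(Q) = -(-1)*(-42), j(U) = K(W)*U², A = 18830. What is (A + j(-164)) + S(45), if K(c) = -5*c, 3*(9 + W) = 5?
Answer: 3015113/3 ≈ 1.0050e+6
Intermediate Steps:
W = -22/3 (W = -9 + (⅓)*5 = -9 + 5/3 = -22/3 ≈ -7.3333)
j(U) = 110*U²/3 (j(U) = (-5*(-22/3))*U² = 110*U²/3)
S(Q) = 21 (S(Q) = -(-1)*(-1*(-42))/2 = -(-1)*42/2 = -½*(-42) = 21)
(A + j(-164)) + S(45) = (18830 + (110/3)*(-164)²) + 21 = (18830 + (110/3)*26896) + 21 = (18830 + 2958560/3) + 21 = 3015050/3 + 21 = 3015113/3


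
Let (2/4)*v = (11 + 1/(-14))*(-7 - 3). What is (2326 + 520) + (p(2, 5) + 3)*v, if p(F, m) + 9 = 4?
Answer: 22982/7 ≈ 3283.1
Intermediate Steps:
p(F, m) = -5 (p(F, m) = -9 + 4 = -5)
v = -1530/7 (v = 2*((11 + 1/(-14))*(-7 - 3)) = 2*((11 - 1/14)*(-10)) = 2*((153/14)*(-10)) = 2*(-765/7) = -1530/7 ≈ -218.57)
(2326 + 520) + (p(2, 5) + 3)*v = (2326 + 520) + (-5 + 3)*(-1530/7) = 2846 - 2*(-1530/7) = 2846 + 3060/7 = 22982/7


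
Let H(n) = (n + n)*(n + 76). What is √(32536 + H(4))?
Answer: 2*√8294 ≈ 182.14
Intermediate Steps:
H(n) = 2*n*(76 + n) (H(n) = (2*n)*(76 + n) = 2*n*(76 + n))
√(32536 + H(4)) = √(32536 + 2*4*(76 + 4)) = √(32536 + 2*4*80) = √(32536 + 640) = √33176 = 2*√8294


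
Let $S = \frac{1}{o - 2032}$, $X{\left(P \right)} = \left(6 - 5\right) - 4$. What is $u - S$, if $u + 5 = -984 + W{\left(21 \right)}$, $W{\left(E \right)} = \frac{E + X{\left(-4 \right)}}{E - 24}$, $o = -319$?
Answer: $- \frac{2339244}{2351} \approx -995.0$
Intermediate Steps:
$X{\left(P \right)} = -3$ ($X{\left(P \right)} = 1 - 4 = -3$)
$W{\left(E \right)} = \frac{-3 + E}{-24 + E}$ ($W{\left(E \right)} = \frac{E - 3}{E - 24} = \frac{-3 + E}{-24 + E}$)
$u = -995$ ($u = -5 - \left(984 - \frac{-3 + 21}{-24 + 21}\right) = -5 - \left(984 - \frac{1}{-3} \cdot 18\right) = -5 - 990 = -995$)
$S = - \frac{1}{2351}$ ($S = \frac{1}{-319 - 2032} = \frac{1}{-2351} = - \frac{1}{2351} \approx -0.00042535$)
$u - S = -995 - - \frac{1}{2351} = -995 + \frac{1}{2351} = - \frac{2339244}{2351}$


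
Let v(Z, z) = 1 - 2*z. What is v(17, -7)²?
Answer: 225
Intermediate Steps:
v(17, -7)² = (1 - 2*(-7))² = (1 + 14)² = 15² = 225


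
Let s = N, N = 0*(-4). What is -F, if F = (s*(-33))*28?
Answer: 0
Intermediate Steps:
N = 0
s = 0
F = 0 (F = (0*(-33))*28 = 0*28 = 0)
-F = -1*0 = 0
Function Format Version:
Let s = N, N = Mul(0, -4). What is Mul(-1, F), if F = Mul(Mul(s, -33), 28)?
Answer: 0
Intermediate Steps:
N = 0
s = 0
F = 0 (F = Mul(Mul(0, -33), 28) = Mul(0, 28) = 0)
Mul(-1, F) = Mul(-1, 0) = 0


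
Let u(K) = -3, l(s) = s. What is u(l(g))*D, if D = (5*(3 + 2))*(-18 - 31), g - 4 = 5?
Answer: 3675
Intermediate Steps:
g = 9 (g = 4 + 5 = 9)
D = -1225 (D = (5*5)*(-49) = 25*(-49) = -1225)
u(l(g))*D = -3*(-1225) = 3675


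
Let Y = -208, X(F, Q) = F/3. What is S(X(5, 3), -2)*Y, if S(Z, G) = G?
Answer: 416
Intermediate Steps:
X(F, Q) = F/3 (X(F, Q) = F*(⅓) = F/3)
S(X(5, 3), -2)*Y = -2*(-208) = 416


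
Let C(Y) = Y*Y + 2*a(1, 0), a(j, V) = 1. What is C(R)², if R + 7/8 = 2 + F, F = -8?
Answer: 9941409/4096 ≈ 2427.1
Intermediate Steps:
R = -55/8 (R = -7/8 + (2 - 8) = -7/8 - 6 = -55/8 ≈ -6.8750)
C(Y) = 2 + Y² (C(Y) = Y*Y + 2*1 = Y² + 2 = 2 + Y²)
C(R)² = (2 + (-55/8)²)² = (2 + 3025/64)² = (3153/64)² = 9941409/4096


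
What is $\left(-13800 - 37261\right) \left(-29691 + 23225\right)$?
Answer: $330160426$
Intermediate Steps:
$\left(-13800 - 37261\right) \left(-29691 + 23225\right) = \left(-51061\right) \left(-6466\right) = 330160426$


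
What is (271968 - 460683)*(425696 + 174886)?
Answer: -113338832130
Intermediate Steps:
(271968 - 460683)*(425696 + 174886) = -188715*600582 = -113338832130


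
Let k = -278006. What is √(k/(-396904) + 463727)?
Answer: √4565769764472091/99226 ≈ 680.98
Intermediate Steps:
√(k/(-396904) + 463727) = √(-278006/(-396904) + 463727) = √(-278006*(-1/396904) + 463727) = √(139003/198452 + 463727) = √(92027689607/198452) = √4565769764472091/99226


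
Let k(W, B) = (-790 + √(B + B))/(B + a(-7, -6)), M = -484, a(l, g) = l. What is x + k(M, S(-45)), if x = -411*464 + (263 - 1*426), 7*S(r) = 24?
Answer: -953229/5 - 4*√21/25 ≈ -1.9065e+5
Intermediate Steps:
S(r) = 24/7 (S(r) = (⅐)*24 = 24/7)
k(W, B) = (-790 + √2*√B)/(-7 + B) (k(W, B) = (-790 + √(B + B))/(B - 7) = (-790 + √(2*B))/(-7 + B) = (-790 + √2*√B)/(-7 + B))
x = -190867 (x = -190704 + (263 - 426) = -190704 - 163 = -190867)
x + k(M, S(-45)) = -190867 + (-790 + √2*√(24/7))/(-7 + 24/7) = -190867 + (-790 + √2*(2*√42/7))/(-25/7) = -190867 - 7*(-790 + 4*√21/7)/25 = -190867 + (1106/5 - 4*√21/25) = -953229/5 - 4*√21/25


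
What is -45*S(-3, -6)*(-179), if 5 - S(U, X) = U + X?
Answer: 112770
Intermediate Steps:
S(U, X) = 5 - U - X (S(U, X) = 5 - (U + X) = 5 + (-U - X) = 5 - U - X)
-45*S(-3, -6)*(-179) = -45*(5 - 1*(-3) - 1*(-6))*(-179) = -45*(5 + 3 + 6)*(-179) = -45*14*(-179) = -630*(-179) = 112770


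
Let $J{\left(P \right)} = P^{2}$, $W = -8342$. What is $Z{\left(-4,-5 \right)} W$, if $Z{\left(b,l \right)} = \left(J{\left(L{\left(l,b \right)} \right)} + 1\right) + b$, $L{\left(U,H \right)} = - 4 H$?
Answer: $-2110526$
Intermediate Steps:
$Z{\left(b,l \right)} = 1 + b + 16 b^{2}$ ($Z{\left(b,l \right)} = \left(\left(- 4 b\right)^{2} + 1\right) + b = \left(16 b^{2} + 1\right) + b = \left(1 + 16 b^{2}\right) + b = 1 + b + 16 b^{2}$)
$Z{\left(-4,-5 \right)} W = \left(1 - 4 + 16 \left(-4\right)^{2}\right) \left(-8342\right) = \left(1 - 4 + 16 \cdot 16\right) \left(-8342\right) = \left(1 - 4 + 256\right) \left(-8342\right) = 253 \left(-8342\right) = -2110526$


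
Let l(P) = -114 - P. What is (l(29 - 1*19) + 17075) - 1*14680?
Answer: 2271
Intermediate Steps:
(l(29 - 1*19) + 17075) - 1*14680 = ((-114 - (29 - 1*19)) + 17075) - 1*14680 = ((-114 - (29 - 19)) + 17075) - 14680 = ((-114 - 1*10) + 17075) - 14680 = ((-114 - 10) + 17075) - 14680 = (-124 + 17075) - 14680 = 16951 - 14680 = 2271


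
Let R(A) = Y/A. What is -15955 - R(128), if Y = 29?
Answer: -2042269/128 ≈ -15955.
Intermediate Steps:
R(A) = 29/A
-15955 - R(128) = -15955 - 29/128 = -2042269/128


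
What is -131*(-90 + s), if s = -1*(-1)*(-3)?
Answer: 12183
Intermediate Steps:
s = -3 (s = 1*(-3) = -3)
-131*(-90 + s) = -131*(-90 - 3) = -131*(-93) = 12183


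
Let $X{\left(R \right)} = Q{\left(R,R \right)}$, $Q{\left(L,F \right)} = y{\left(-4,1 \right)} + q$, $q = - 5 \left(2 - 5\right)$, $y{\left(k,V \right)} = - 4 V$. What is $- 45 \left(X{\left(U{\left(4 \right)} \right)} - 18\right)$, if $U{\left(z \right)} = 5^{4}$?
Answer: $315$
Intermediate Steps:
$U{\left(z \right)} = 625$
$q = 15$ ($q = \left(-5\right) \left(-3\right) = 15$)
$Q{\left(L,F \right)} = 11$ ($Q{\left(L,F \right)} = \left(-4\right) 1 + 15 = -4 + 15 = 11$)
$X{\left(R \right)} = 11$
$- 45 \left(X{\left(U{\left(4 \right)} \right)} - 18\right) = - 45 \left(11 - 18\right) = \left(-45\right) \left(-7\right) = 315$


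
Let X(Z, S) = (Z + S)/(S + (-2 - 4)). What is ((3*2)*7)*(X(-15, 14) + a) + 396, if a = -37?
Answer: -4653/4 ≈ -1163.3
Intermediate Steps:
X(Z, S) = (S + Z)/(-6 + S) (X(Z, S) = (S + Z)/(S - 6) = (S + Z)/(-6 + S))
((3*2)*7)*(X(-15, 14) + a) + 396 = ((3*2)*7)*((14 - 15)/(-6 + 14) - 37) + 396 = (6*7)*(-1/8 - 37) + 396 = 42*((⅛)*(-1) - 37) + 396 = 42*(-⅛ - 37) + 396 = 42*(-297/8) + 396 = -6237/4 + 396 = -4653/4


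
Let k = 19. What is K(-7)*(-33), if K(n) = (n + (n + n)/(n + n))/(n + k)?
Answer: 33/2 ≈ 16.500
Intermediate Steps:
K(n) = (1 + n)/(19 + n) (K(n) = (n + (n + n)/(n + n))/(n + 19) = (n + (2*n)/((2*n)))/(19 + n) = (n + (2*n)*(1/(2*n)))/(19 + n) = (n + 1)/(19 + n) = (1 + n)/(19 + n))
K(-7)*(-33) = ((1 - 7)/(19 - 7))*(-33) = (-6/12)*(-33) = ((1/12)*(-6))*(-33) = -½*(-33) = 33/2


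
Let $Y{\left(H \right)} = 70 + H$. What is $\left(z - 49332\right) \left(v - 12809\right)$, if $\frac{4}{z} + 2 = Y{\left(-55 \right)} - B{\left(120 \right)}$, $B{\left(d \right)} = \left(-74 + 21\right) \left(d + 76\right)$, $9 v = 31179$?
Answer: $\frac{14384305056352}{31203} \approx 4.6099 \cdot 10^{8}$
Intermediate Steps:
$v = \frac{10393}{3}$ ($v = \frac{1}{9} \cdot 31179 = \frac{10393}{3} \approx 3464.3$)
$B{\left(d \right)} = -4028 - 53 d$ ($B{\left(d \right)} = - 53 \left(76 + d\right) = -4028 - 53 d$)
$z = \frac{4}{10401}$ ($z = \frac{4}{-2 + \left(\left(70 - 55\right) - \left(-4028 - 6360\right)\right)} = \frac{4}{-2 + \left(15 - \left(-4028 - 6360\right)\right)} = \frac{4}{-2 + \left(15 - -10388\right)} = \frac{4}{-2 + \left(15 + 10388\right)} = \frac{4}{-2 + 10403} = \frac{4}{10401} \approx 0.00038458$)
$\left(z - 49332\right) \left(v - 12809\right) = \left(\frac{4}{10401} - 49332\right) \left(\frac{10393}{3} - 12809\right) = \left(- \frac{513102128}{10401}\right) \left(- \frac{28034}{3}\right) = \frac{14384305056352}{31203}$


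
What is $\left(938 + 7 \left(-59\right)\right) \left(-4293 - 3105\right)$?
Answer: $-3883950$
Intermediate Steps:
$\left(938 + 7 \left(-59\right)\right) \left(-4293 - 3105\right) = \left(938 - 413\right) \left(-7398\right) = 525 \left(-7398\right) = -3883950$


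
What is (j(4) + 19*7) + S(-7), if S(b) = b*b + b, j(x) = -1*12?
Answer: 163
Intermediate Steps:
j(x) = -12
S(b) = b + b² (S(b) = b² + b = b + b²)
(j(4) + 19*7) + S(-7) = (-12 + 19*7) - 7*(1 - 7) = (-12 + 133) - 7*(-6) = 121 + 42 = 163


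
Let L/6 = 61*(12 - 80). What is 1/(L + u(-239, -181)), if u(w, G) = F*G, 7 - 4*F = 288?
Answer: -4/48691 ≈ -8.2151e-5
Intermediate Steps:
F = -281/4 (F = 7/4 - ¼*288 = 7/4 - 72 = -281/4 ≈ -70.250)
u(w, G) = -281*G/4
L = -24888 (L = 6*(61*(12 - 80)) = 6*(61*(-68)) = 6*(-4148) = -24888)
1/(L + u(-239, -181)) = 1/(-24888 - 281/4*(-181)) = 1/(-24888 + 50861/4) = 1/(-48691/4) = -4/48691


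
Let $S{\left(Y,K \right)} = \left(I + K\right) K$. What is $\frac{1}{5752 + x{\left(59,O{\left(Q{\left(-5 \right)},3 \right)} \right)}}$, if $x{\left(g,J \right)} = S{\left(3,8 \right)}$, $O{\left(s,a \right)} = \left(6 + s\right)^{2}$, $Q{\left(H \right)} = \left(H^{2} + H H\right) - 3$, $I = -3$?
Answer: $\frac{1}{5792} \approx 0.00017265$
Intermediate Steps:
$S{\left(Y,K \right)} = K \left(-3 + K\right)$ ($S{\left(Y,K \right)} = \left(-3 + K\right) K = K \left(-3 + K\right)$)
$Q{\left(H \right)} = -3 + 2 H^{2}$ ($Q{\left(H \right)} = \left(H^{2} + H^{2}\right) - 3 = 2 H^{2} - 3 = -3 + 2 H^{2}$)
$x{\left(g,J \right)} = 40$ ($x{\left(g,J \right)} = 8 \left(-3 + 8\right) = 8 \cdot 5 = 40$)
$\frac{1}{5752 + x{\left(59,O{\left(Q{\left(-5 \right)},3 \right)} \right)}} = \frac{1}{5752 + 40} = \frac{1}{5792}$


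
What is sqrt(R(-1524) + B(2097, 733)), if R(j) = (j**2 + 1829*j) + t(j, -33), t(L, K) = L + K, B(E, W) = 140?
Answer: I*sqrt(466237) ≈ 682.82*I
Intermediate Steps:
t(L, K) = K + L
R(j) = -33 + j**2 + 1830*j (R(j) = (j**2 + 1829*j) + (-33 + j) = -33 + j**2 + 1830*j)
sqrt(R(-1524) + B(2097, 733)) = sqrt((-33 + (-1524)**2 + 1830*(-1524)) + 140) = sqrt((-33 + 2322576 - 2788920) + 140) = sqrt(-466377 + 140) = sqrt(-466237) = I*sqrt(466237)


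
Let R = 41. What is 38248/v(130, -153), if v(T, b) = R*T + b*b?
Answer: 38248/28739 ≈ 1.3309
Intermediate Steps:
v(T, b) = b² + 41*T (v(T, b) = 41*T + b*b = 41*T + b² = b² + 41*T)
38248/v(130, -153) = 38248/((-153)² + 41*130) = 38248/(23409 + 5330) = 38248/28739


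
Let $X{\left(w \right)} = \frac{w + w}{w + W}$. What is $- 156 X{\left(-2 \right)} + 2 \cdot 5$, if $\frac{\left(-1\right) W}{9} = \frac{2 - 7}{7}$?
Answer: $\frac{4678}{31} \approx 150.9$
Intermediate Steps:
$W = \frac{45}{7}$ ($W = - 9 \frac{2 - 7}{7} = - 9 \left(2 - 7\right) \frac{1}{7} = - 9 \left(\left(-5\right) \frac{1}{7}\right) = \left(-9\right) \left(- \frac{5}{7}\right) = \frac{45}{7} \approx 6.4286$)
$X{\left(w \right)} = \frac{2 w}{\frac{45}{7} + w}$ ($X{\left(w \right)} = \frac{w + w}{w + \frac{45}{7}} = \frac{2 w}{\frac{45}{7} + w}$)
$- 156 X{\left(-2 \right)} + 2 \cdot 5 = - 156 \cdot 14 \left(-2\right) \frac{1}{45 + 7 \left(-2\right)} + 2 \cdot 5 = - 156 \cdot 14 \left(-2\right) \frac{1}{45 - 14} + 10 = - 156 \cdot 14 \left(-2\right) \frac{1}{31} + 10 = \left(-156\right) \left(- \frac{28}{31}\right) + 10 = \frac{4368}{31} + 10 = \frac{4678}{31}$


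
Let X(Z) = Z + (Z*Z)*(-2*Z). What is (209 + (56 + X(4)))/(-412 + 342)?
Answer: -141/70 ≈ -2.0143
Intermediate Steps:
X(Z) = Z - 2*Z³ (X(Z) = Z + Z²*(-2*Z) = Z - 2*Z³)
(209 + (56 + X(4)))/(-412 + 342) = (209 + (56 + (4 - 2*4³)))/(-412 + 342) = (209 + (56 + (4 - 2*64)))/(-70) = (209 + (56 + (4 - 128)))*(-1/70) = (209 + (56 - 124))*(-1/70) = (209 - 68)*(-1/70) = 141*(-1/70) = -141/70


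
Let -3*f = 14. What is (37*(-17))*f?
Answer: 8806/3 ≈ 2935.3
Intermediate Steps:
f = -14/3 (f = -⅓*14 = -14/3 ≈ -4.6667)
(37*(-17))*f = (37*(-17))*(-14/3) = -629*(-14/3) = 8806/3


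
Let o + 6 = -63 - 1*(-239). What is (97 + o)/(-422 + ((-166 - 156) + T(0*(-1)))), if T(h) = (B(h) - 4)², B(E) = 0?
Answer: -267/728 ≈ -0.36676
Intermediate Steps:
o = 170 (o = -6 + (-63 - 1*(-239)) = -6 + (-63 + 239) = -6 + 176 = 170)
T(h) = 16 (T(h) = (0 - 4)² = (-4)² = 16)
(97 + o)/(-422 + ((-166 - 156) + T(0*(-1)))) = (97 + 170)/(-422 + ((-166 - 156) + 16)) = 267/(-422 + (-322 + 16)) = 267/(-422 - 306) = 267/(-728) = 267*(-1/728) = -267/728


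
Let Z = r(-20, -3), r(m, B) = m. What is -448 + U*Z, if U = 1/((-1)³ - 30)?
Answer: -13868/31 ≈ -447.35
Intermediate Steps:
Z = -20
U = -1/31 (U = 1/(-1 - 30) = 1/(-31) = -1/31 ≈ -0.032258)
-448 + U*Z = -448 - 1/31*(-20) = -448 + 20/31 = -13868/31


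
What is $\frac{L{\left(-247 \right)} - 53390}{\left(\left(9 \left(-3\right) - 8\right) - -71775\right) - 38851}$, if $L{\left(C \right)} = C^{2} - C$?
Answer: $\frac{138}{577} \approx 0.23917$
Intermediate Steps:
$\frac{L{\left(-247 \right)} - 53390}{\left(\left(9 \left(-3\right) - 8\right) - -71775\right) - 38851} = \frac{- 247 \left(-1 - 247\right) - 53390}{\left(\left(9 \left(-3\right) - 8\right) - -71775\right) - 38851} = \frac{\left(-247\right) \left(-248\right) - 53390}{\left(\left(-27 - 8\right) + 71775\right) - 38851} = \frac{61256 - 53390}{\left(-35 + 71775\right) - 38851} = \frac{7866}{71740 - 38851} = \frac{7866}{32889} = 7866 \cdot \frac{1}{32889} = \frac{138}{577}$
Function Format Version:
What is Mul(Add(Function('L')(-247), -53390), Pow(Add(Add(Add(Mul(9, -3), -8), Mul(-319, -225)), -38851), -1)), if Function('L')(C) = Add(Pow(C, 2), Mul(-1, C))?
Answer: Rational(138, 577) ≈ 0.23917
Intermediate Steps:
Mul(Add(Function('L')(-247), -53390), Pow(Add(Add(Add(Mul(9, -3), -8), Mul(-319, -225)), -38851), -1)) = Mul(Add(Mul(-247, Add(-1, -247)), -53390), Pow(Add(Add(Add(Mul(9, -3), -8), Mul(-319, -225)), -38851), -1)) = Mul(Add(Mul(-247, -248), -53390), Pow(Add(Add(Add(-27, -8), 71775), -38851), -1)) = Mul(Add(61256, -53390), Pow(Add(Add(-35, 71775), -38851), -1)) = Mul(7866, Pow(Add(71740, -38851), -1)) = Mul(7866, Pow(32889, -1)) = Mul(7866, Rational(1, 32889)) = Rational(138, 577)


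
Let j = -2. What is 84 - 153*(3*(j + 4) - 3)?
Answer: -375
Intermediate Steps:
84 - 153*(3*(j + 4) - 3) = 84 - 153*(3*(-2 + 4) - 3) = 84 - 153*(3*2 - 3) = 84 - 153*(6 - 3) = 84 - 153*3 = 84 - 459 = -375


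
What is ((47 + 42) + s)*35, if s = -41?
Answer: 1680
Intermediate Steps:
((47 + 42) + s)*35 = ((47 + 42) - 41)*35 = (89 - 41)*35 = 48*35 = 1680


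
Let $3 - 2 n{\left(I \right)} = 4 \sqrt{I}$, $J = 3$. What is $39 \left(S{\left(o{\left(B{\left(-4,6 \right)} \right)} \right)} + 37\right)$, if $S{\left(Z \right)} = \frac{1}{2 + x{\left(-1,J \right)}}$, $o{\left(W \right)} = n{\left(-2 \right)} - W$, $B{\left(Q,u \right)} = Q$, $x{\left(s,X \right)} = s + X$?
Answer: $\frac{5811}{4} \approx 1452.8$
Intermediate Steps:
$n{\left(I \right)} = \frac{3}{2} - 2 \sqrt{I}$ ($n{\left(I \right)} = \frac{3}{2} - \frac{4 \sqrt{I}}{2} = \frac{3}{2} - 2 \sqrt{I}$)
$x{\left(s,X \right)} = X + s$
$o{\left(W \right)} = \frac{3}{2} - W - 2 i \sqrt{2}$ ($o{\left(W \right)} = \left(\frac{3}{2} - 2 \sqrt{-2}\right) - W = \left(\frac{3}{2} - 2 i \sqrt{2}\right) - W = \frac{3}{2} - W - 2 i \sqrt{2}$)
$S{\left(Z \right)} = \frac{1}{4}$ ($S{\left(Z \right)} = \frac{1}{2 + \left(3 - 1\right)} = \frac{1}{2 + 2} = \frac{1}{4}$)
$39 \left(S{\left(o{\left(B{\left(-4,6 \right)} \right)} \right)} + 37\right) = 39 \left(\frac{1}{4} + 37\right) = 39 \cdot \frac{149}{4} = \frac{5811}{4}$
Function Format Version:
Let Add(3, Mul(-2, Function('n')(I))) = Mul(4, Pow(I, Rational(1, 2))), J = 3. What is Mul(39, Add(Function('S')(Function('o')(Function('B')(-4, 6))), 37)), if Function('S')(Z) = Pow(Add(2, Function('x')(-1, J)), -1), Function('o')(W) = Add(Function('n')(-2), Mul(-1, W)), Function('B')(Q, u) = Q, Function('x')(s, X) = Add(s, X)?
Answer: Rational(5811, 4) ≈ 1452.8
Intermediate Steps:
Function('n')(I) = Add(Rational(3, 2), Mul(-2, Pow(I, Rational(1, 2)))) (Function('n')(I) = Add(Rational(3, 2), Mul(Rational(-1, 2), Mul(4, Pow(I, Rational(1, 2))))) = Add(Rational(3, 2), Mul(-2, Pow(I, Rational(1, 2)))))
Function('x')(s, X) = Add(X, s)
Function('o')(W) = Add(Rational(3, 2), Mul(-1, W), Mul(-2, I, Pow(2, Rational(1, 2)))) (Function('o')(W) = Add(Add(Rational(3, 2), Mul(-2, Pow(-2, Rational(1, 2)))), Mul(-1, W)) = Add(Add(Rational(3, 2), Mul(-2, Mul(I, Pow(2, Rational(1, 2))))), Mul(-1, W)) = Add(Add(Rational(3, 2), Mul(-2, I, Pow(2, Rational(1, 2)))), Mul(-1, W)) = Add(Rational(3, 2), Mul(-1, W), Mul(-2, I, Pow(2, Rational(1, 2)))))
Function('S')(Z) = Rational(1, 4) (Function('S')(Z) = Pow(Add(2, Add(3, -1)), -1) = Pow(Add(2, 2), -1) = Pow(4, -1) = Rational(1, 4))
Mul(39, Add(Function('S')(Function('o')(Function('B')(-4, 6))), 37)) = Mul(39, Add(Rational(1, 4), 37)) = Mul(39, Rational(149, 4)) = Rational(5811, 4)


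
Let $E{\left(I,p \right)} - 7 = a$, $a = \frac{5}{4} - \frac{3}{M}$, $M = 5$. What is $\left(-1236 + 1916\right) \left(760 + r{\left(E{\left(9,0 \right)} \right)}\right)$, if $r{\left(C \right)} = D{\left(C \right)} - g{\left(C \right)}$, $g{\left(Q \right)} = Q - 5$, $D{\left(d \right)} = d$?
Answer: $520200$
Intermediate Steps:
$g{\left(Q \right)} = -5 + Q$
$a = \frac{13}{20}$ ($a = \frac{5}{4} - \frac{3}{5} = \frac{13}{20} \approx 0.65$)
$E{\left(I,p \right)} = \frac{153}{20}$ ($E{\left(I,p \right)} = 7 + \frac{13}{20} = \frac{153}{20}$)
$r{\left(C \right)} = 5$ ($r{\left(C \right)} = C - \left(-5 + C\right) = 5$)
$\left(-1236 + 1916\right) \left(760 + r{\left(E{\left(9,0 \right)} \right)}\right) = \left(-1236 + 1916\right) \left(760 + 5\right) = 680 \cdot 765 = 520200$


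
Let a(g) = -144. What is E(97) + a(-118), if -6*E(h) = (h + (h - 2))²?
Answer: -6288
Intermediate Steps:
E(h) = -(-2 + 2*h)²/6 (E(h) = -(h + (h - 2))²/6 = -(h + (-2 + h))²/6 = -(-2 + 2*h)²/6)
E(97) + a(-118) = -2*(-1 + 97)²/3 - 144 = -⅔*96² - 144 = -⅔*9216 - 144 = -6144 - 144 = -6288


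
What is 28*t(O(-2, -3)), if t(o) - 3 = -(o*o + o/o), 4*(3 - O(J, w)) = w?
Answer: -1351/4 ≈ -337.75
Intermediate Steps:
O(J, w) = 3 - w/4
t(o) = 2 - o**2 (t(o) = 3 - (o*o + o/o) = 3 - (o**2 + 1) = 3 - (1 + o**2) = 3 + (-1 - o**2) = 2 - o**2)
28*t(O(-2, -3)) = 28*(2 - (3 - 1/4*(-3))**2) = 28*(2 - (3 + 3/4)**2) = 28*(2 - (15/4)**2) = 28*(2 - 1*225/16) = 28*(2 - 225/16) = 28*(-193/16) = -1351/4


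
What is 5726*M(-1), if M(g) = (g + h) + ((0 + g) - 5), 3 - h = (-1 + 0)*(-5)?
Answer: -51534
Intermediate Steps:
h = -2 (h = 3 - (-1 + 0)*(-5) = 3 - (-1)*(-5) = 3 - 1*5 = 3 - 5 = -2)
M(g) = -7 + 2*g (M(g) = (g - 2) + ((0 + g) - 5) = (-2 + g) + (g - 5) = (-2 + g) + (-5 + g) = -7 + 2*g)
5726*M(-1) = 5726*(-7 + 2*(-1)) = 5726*(-7 - 2) = 5726*(-9) = -51534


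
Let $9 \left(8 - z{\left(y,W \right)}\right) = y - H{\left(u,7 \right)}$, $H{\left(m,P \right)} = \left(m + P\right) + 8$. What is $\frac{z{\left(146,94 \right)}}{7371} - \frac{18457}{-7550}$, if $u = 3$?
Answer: $\frac{174856589}{71551350} \approx 2.4438$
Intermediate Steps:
$H{\left(m,P \right)} = 8 + P + m$ ($H{\left(m,P \right)} = \left(P + m\right) + 8 = 8 + P + m$)
$z{\left(y,W \right)} = 10 - \frac{y}{9}$ ($z{\left(y,W \right)} = 8 - \frac{y - \left(8 + 7 + 3\right)}{9} = 8 - \frac{y - 18}{9} = 8 - \frac{-18 + y}{9} = 8 - \left(-2 + \frac{y}{9}\right) = 10 - \frac{y}{9}$)
$\frac{z{\left(146,94 \right)}}{7371} - \frac{18457}{-7550} = \frac{10 - \frac{146}{9}}{7371} - \frac{18457}{-7550} = \left(10 - \frac{146}{9}\right) \frac{1}{7371} - - \frac{18457}{7550} = \left(- \frac{56}{9}\right) \frac{1}{7371} + \frac{18457}{7550} = - \frac{8}{9477} + \frac{18457}{7550} = \frac{174856589}{71551350}$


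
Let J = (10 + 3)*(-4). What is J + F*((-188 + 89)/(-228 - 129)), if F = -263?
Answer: -14867/119 ≈ -124.93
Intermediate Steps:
J = -52 (J = 13*(-4) = -52)
J + F*((-188 + 89)/(-228 - 129)) = -52 - 263*(-188 + 89)/(-228 - 129) = -52 - (-26037)/(-357) = -52 - (-26037)*(-1)/357 = -52 - 263*33/119 = -52 - 8679/119 = -14867/119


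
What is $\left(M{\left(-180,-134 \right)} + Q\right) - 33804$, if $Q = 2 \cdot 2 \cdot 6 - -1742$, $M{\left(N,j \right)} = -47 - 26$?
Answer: $-32111$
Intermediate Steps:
$M{\left(N,j \right)} = -73$ ($M{\left(N,j \right)} = -47 - 26 = -73$)
$Q = 1766$ ($Q = 4 \cdot 6 + 1742 = 24 + 1742 = 1766$)
$\left(M{\left(-180,-134 \right)} + Q\right) - 33804 = \left(-73 + 1766\right) - 33804 = 1693 - 33804 = -32111$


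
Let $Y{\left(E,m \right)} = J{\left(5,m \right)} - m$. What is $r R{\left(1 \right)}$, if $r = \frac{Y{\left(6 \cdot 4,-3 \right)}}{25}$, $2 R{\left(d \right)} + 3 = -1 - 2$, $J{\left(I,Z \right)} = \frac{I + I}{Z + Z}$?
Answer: $- \frac{4}{25} \approx -0.16$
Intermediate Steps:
$J{\left(I,Z \right)} = \frac{I}{Z}$ ($J{\left(I,Z \right)} = \frac{2 I}{2 Z} = 2 I \frac{1}{2 Z} = \frac{I}{Z}$)
$R{\left(d \right)} = -3$ ($R{\left(d \right)} = - \frac{3}{2} + \frac{-1 - 2}{2} = - \frac{3}{2} + \frac{1}{2} \left(-3\right) = - \frac{3}{2} - \frac{3}{2} = -3$)
$Y{\left(E,m \right)} = - m + \frac{5}{m}$ ($Y{\left(E,m \right)} = \frac{5}{m} - m = - m + \frac{5}{m}$)
$r = \frac{4}{75}$ ($r = \frac{\left(-1\right) \left(-3\right) + \frac{5}{-3}}{25} = \left(3 + 5 \left(- \frac{1}{3}\right)\right) \frac{1}{25} = \left(3 - \frac{5}{3}\right) \frac{1}{25} = \frac{4}{3} \cdot \frac{1}{25} = \frac{4}{75} \approx 0.053333$)
$r R{\left(1 \right)} = \frac{4}{75} \left(-3\right) = - \frac{4}{25}$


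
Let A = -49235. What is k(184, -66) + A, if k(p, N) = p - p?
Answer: -49235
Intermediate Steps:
k(p, N) = 0
k(184, -66) + A = 0 - 49235 = -49235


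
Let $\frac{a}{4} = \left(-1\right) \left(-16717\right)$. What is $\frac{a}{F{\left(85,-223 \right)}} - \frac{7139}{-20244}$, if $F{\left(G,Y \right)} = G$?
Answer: $\frac{1354282607}{1720740} \approx 787.04$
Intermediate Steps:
$a = 66868$ ($a = 4 \left(\left(-1\right) \left(-16717\right)\right) = 4 \cdot 16717 = 66868$)
$\frac{a}{F{\left(85,-223 \right)}} - \frac{7139}{-20244} = \frac{66868}{85} - \frac{7139}{-20244} = 66868 \cdot \frac{1}{85} - - \frac{7139}{20244} = \frac{66868}{85} + \frac{7139}{20244} = \frac{1354282607}{1720740}$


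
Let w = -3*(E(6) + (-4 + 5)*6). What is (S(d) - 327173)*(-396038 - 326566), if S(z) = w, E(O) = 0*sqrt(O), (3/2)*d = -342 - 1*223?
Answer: 236429525364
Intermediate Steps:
d = -1130/3 (d = 2*(-342 - 1*223)/3 = 2*(-342 - 223)/3 = (2/3)*(-565) = -1130/3 ≈ -376.67)
E(O) = 0
w = -18 (w = -3*(0 + (-4 + 5)*6) = -3*(0 + 1*6) = -3*(0 + 6) = -3*6 = -18)
S(z) = -18
(S(d) - 327173)*(-396038 - 326566) = (-18 - 327173)*(-396038 - 326566) = -327191*(-722604) = 236429525364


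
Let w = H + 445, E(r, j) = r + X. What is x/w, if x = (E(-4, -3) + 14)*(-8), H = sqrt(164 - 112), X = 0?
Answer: -35600/197973 + 160*sqrt(13)/197973 ≈ -0.17691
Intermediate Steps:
H = 2*sqrt(13) (H = sqrt(52) = 2*sqrt(13) ≈ 7.2111)
E(r, j) = r (E(r, j) = r + 0 = r)
x = -80 (x = (-4 + 14)*(-8) = 10*(-8) = -80)
w = 445 + 2*sqrt(13) (w = 2*sqrt(13) + 445 = 445 + 2*sqrt(13) ≈ 452.21)
x/w = -80/(445 + 2*sqrt(13))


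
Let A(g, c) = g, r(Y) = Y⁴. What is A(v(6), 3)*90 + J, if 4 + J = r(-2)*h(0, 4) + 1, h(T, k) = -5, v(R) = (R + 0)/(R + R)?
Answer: -38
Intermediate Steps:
v(R) = ½ (v(R) = R/((2*R)) = R*(1/(2*R)) = ½)
J = -83 (J = -4 + ((-2)⁴*(-5) + 1) = -4 + (16*(-5) + 1) = -4 + (-80 + 1) = -4 - 79 = -83)
A(v(6), 3)*90 + J = (½)*90 - 83 = 45 - 83 = -38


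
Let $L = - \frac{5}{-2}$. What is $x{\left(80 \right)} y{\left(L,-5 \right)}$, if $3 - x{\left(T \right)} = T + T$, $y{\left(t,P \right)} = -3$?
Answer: $471$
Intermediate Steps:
$L = \frac{5}{2}$ ($L = \left(-5\right) \left(- \frac{1}{2}\right) = \frac{5}{2} \approx 2.5$)
$x{\left(T \right)} = 3 - 2 T$ ($x{\left(T \right)} = 3 - \left(T + T\right) = 3 - 2 T$)
$x{\left(80 \right)} y{\left(L,-5 \right)} = \left(3 - 160\right) \left(-3\right) = \left(-157\right) \left(-3\right) = 471$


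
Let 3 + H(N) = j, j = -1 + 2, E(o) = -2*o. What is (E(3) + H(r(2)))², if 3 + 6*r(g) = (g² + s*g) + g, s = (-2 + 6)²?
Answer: 64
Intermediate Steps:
s = 16 (s = 4² = 16)
r(g) = -½ + g²/6 + 17*g/6 (r(g) = -½ + ((g² + 16*g) + g)/6 = -½ + (g² + 17*g)/6 = -½ + (g²/6 + 17*g/6) = -½ + g²/6 + 17*g/6)
j = 1
H(N) = -2 (H(N) = -3 + 1 = -2)
(E(3) + H(r(2)))² = (-2*3 - 2)² = (-6 - 2)² = (-8)² = 64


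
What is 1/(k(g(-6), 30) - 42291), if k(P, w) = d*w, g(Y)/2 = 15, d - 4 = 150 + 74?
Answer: -1/35451 ≈ -2.8208e-5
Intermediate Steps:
d = 228 (d = 4 + (150 + 74) = 4 + 224 = 228)
g(Y) = 30 (g(Y) = 2*15 = 30)
k(P, w) = 228*w
1/(k(g(-6), 30) - 42291) = 1/(228*30 - 42291) = 1/(6840 - 42291) = 1/(-35451) = -1/35451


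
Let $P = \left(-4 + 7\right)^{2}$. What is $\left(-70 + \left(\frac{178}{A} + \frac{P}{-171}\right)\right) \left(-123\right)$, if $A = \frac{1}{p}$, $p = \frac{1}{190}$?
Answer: $\frac{807618}{95} \approx 8501.2$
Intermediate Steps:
$p = \frac{1}{190} \approx 0.0052632$
$P = 9$ ($P = 3^{2} = 9$)
$A = 190$ ($A = \frac{1}{\frac{1}{190}} = 190$)
$\left(-70 + \left(\frac{178}{A} + \frac{P}{-171}\right)\right) \left(-123\right) = \left(-70 + \left(\frac{178}{190} + \frac{9}{-171}\right)\right) \left(-123\right) = \left(-70 + \left(178 \cdot \frac{1}{190} + 9 \left(- \frac{1}{171}\right)\right)\right) \left(-123\right) = \left(-70 + \left(\frac{89}{95} - \frac{1}{19}\right)\right) \left(-123\right) = \left(-70 + \frac{84}{95}\right) \left(-123\right) = \left(- \frac{6566}{95}\right) \left(-123\right) = \frac{807618}{95}$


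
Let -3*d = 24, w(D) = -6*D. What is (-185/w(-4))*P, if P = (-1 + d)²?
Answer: -4995/8 ≈ -624.38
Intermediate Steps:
d = -8 (d = -⅓*24 = -8)
P = 81 (P = (-1 - 8)² = (-9)² = 81)
(-185/w(-4))*P = -185/((-6*(-4)))*81 = -185/24*81 = -4995/8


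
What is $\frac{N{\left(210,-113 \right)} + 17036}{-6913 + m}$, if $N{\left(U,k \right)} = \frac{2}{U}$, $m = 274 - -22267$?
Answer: $\frac{1788781}{1640940} \approx 1.0901$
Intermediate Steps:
$m = 22541$ ($m = 274 + 22267 = 22541$)
$\frac{N{\left(210,-113 \right)} + 17036}{-6913 + m} = \frac{\frac{2}{210} + 17036}{-6913 + 22541} = \frac{2 \cdot \frac{1}{210} + 17036}{15628} = \left(\frac{1}{105} + 17036\right) \frac{1}{15628} = \frac{1788781}{105} \cdot \frac{1}{15628} = \frac{1788781}{1640940}$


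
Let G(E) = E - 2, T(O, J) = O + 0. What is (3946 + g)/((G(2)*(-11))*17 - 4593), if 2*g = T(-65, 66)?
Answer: -2609/3062 ≈ -0.85206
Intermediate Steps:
T(O, J) = O
G(E) = -2 + E
g = -65/2 (g = (½)*(-65) = -65/2 ≈ -32.500)
(3946 + g)/((G(2)*(-11))*17 - 4593) = (3946 - 65/2)/(((-2 + 2)*(-11))*17 - 4593) = 7827/(2*((0*(-11))*17 - 4593)) = 7827/(2*(0*17 - 4593)) = 7827/(2*(0 - 4593)) = (7827/2)/(-4593) = (7827/2)*(-1/4593) = -2609/3062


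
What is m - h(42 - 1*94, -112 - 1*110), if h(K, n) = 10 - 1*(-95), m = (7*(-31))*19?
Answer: -4228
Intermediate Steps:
m = -4123 (m = -217*19 = -4123)
h(K, n) = 105 (h(K, n) = 10 + 95 = 105)
m - h(42 - 1*94, -112 - 1*110) = -4123 - 1*105 = -4123 - 105 = -4228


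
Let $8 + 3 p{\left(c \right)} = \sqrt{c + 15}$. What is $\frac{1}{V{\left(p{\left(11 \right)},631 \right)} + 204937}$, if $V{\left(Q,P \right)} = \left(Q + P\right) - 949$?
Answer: $\frac{1841547}{376810594775} - \frac{3 \sqrt{26}}{376810594775} \approx 4.8872 \cdot 10^{-6}$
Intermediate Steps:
$p{\left(c \right)} = - \frac{8}{3} + \frac{\sqrt{15 + c}}{3}$ ($p{\left(c \right)} = - \frac{8}{3} + \frac{\sqrt{c + 15}}{3} = - \frac{8}{3} + \frac{\sqrt{15 + c}}{3}$)
$V{\left(Q,P \right)} = -949 + P + Q$ ($V{\left(Q,P \right)} = \left(P + Q\right) - 949 = -949 + P + Q$)
$\frac{1}{V{\left(p{\left(11 \right)},631 \right)} + 204937} = \frac{1}{\left(-949 + 631 - \left(\frac{8}{3} - \frac{\sqrt{15 + 11}}{3}\right)\right) + 204937} = \frac{1}{\left(-949 + 631 - \left(\frac{8}{3} - \frac{\sqrt{26}}{3}\right)\right) + 204937} = \frac{1}{\left(- \frac{962}{3} + \frac{\sqrt{26}}{3}\right) + 204937} = \frac{1}{\frac{613849}{3} + \frac{\sqrt{26}}{3}}$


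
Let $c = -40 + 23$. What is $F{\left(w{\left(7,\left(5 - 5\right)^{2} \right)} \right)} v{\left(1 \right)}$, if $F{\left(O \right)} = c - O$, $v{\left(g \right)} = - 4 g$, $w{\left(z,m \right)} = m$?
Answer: $68$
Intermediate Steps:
$c = -17$
$F{\left(O \right)} = -17 - O$
$F{\left(w{\left(7,\left(5 - 5\right)^{2} \right)} \right)} v{\left(1 \right)} = \left(-17 - \left(5 - 5\right)^{2}\right) \left(\left(-4\right) 1\right) = \left(-17 - 0^{2}\right) \left(-4\right) = \left(-17 - 0\right) \left(-4\right) = \left(-17 + 0\right) \left(-4\right) = \left(-17\right) \left(-4\right) = 68$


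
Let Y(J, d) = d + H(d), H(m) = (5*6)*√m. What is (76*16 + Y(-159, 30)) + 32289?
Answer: 33535 + 30*√30 ≈ 33699.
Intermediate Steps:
H(m) = 30*√m
Y(J, d) = d + 30*√d
(76*16 + Y(-159, 30)) + 32289 = (76*16 + (30 + 30*√30)) + 32289 = (1216 + (30 + 30*√30)) + 32289 = (1246 + 30*√30) + 32289 = 33535 + 30*√30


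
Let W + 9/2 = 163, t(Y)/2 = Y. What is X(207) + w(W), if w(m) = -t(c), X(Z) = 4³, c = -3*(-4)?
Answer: 40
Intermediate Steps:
c = 12
t(Y) = 2*Y
W = 317/2 (W = -9/2 + 163 = 317/2 ≈ 158.50)
X(Z) = 64
w(m) = -24 (w(m) = -2*12 = -1*24 = -24)
X(207) + w(W) = 64 - 24 = 40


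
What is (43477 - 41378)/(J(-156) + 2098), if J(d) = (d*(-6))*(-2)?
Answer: 2099/226 ≈ 9.2876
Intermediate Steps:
J(d) = 12*d (J(d) = -6*d*(-2) = 12*d)
(43477 - 41378)/(J(-156) + 2098) = (43477 - 41378)/(12*(-156) + 2098) = 2099/(-1872 + 2098) = 2099/226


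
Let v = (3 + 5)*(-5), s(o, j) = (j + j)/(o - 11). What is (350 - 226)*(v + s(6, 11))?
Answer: -27528/5 ≈ -5505.6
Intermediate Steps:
s(o, j) = 2*j/(-11 + o) (s(o, j) = (2*j)/(-11 + o) = 2*j/(-11 + o))
v = -40 (v = 8*(-5) = -40)
(350 - 226)*(v + s(6, 11)) = (350 - 226)*(-40 + 2*11/(-11 + 6)) = 124*(-40 + 2*11/(-5)) = 124*(-40 + 2*11*(-⅕)) = 124*(-40 - 22/5) = 124*(-222/5) = -27528/5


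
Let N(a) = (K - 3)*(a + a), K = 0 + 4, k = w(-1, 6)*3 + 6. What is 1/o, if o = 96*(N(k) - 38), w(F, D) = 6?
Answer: 1/960 ≈ 0.0010417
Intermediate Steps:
k = 24 (k = 6*3 + 6 = 18 + 6 = 24)
K = 4
N(a) = 2*a (N(a) = (4 - 3)*(a + a) = 1*(2*a) = 2*a)
o = 960 (o = 96*(2*24 - 38) = 96*(48 - 38) = 96*10 = 960)
1/o = 1/960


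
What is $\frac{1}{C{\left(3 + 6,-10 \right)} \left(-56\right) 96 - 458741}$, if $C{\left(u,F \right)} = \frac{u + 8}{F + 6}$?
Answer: $- \frac{1}{435893} \approx -2.2941 \cdot 10^{-6}$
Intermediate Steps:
$C{\left(u,F \right)} = \frac{8 + u}{6 + F}$
$\frac{1}{C{\left(3 + 6,-10 \right)} \left(-56\right) 96 - 458741} = \frac{1}{\frac{8 + \left(3 + 6\right)}{6 - 10} \left(-56\right) 96 - 458741} = \frac{1}{\frac{8 + 9}{-4} \left(-56\right) 96 - 458741} = \frac{1}{\left(- \frac{1}{4}\right) 17 \left(-56\right) 96 - 458741} = \frac{1}{\left(- \frac{17}{4}\right) \left(-56\right) 96 - 458741} = \frac{1}{238 \cdot 96 - 458741} = \frac{1}{22848 - 458741} = \frac{1}{-435893} = - \frac{1}{435893}$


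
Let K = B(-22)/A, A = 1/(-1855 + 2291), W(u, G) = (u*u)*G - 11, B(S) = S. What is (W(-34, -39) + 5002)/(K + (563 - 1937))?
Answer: 40093/10966 ≈ 3.6561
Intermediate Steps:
W(u, G) = -11 + G*u² (W(u, G) = u²*G - 11 = G*u² - 11 = -11 + G*u²)
A = 1/436 ≈ 0.0022936
K = -9592 (K = -22/1/436 = -22*436 = -9592)
(W(-34, -39) + 5002)/(K + (563 - 1937)) = ((-11 - 39*(-34)²) + 5002)/(-9592 + (563 - 1937)) = ((-11 - 39*1156) + 5002)/(-9592 - 1374) = ((-11 - 45084) + 5002)/(-10966) = (-45095 + 5002)*(-1/10966) = -40093*(-1/10966) = 40093/10966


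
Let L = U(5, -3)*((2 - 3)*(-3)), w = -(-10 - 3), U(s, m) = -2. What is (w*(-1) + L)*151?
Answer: -2869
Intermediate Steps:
w = 13 (w = -1*(-13) = 13)
L = -6 (L = -2*(2 - 3)*(-3) = -(-2)*(-3) = -2*3 = -6)
(w*(-1) + L)*151 = (13*(-1) - 6)*151 = (-13 - 6)*151 = -19*151 = -2869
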